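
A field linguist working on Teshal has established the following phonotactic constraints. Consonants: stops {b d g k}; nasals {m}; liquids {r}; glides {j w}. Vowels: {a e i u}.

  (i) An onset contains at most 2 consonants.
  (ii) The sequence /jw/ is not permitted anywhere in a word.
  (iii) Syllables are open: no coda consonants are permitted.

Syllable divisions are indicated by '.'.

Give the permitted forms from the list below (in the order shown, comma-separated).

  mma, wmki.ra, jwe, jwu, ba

mma — σ1 onset /mm/ (2C), coda /∅/ ok → permitted
wmki.ra — violates constraint (i): syllable 1 onset /wmk/ has 3 consonants (> 2) → not permitted
jwe — violates constraint (ii): contains banned sequence /jw/ → not permitted
jwu — violates constraint (ii): contains banned sequence /jw/ → not permitted
ba — σ1 onset /b/, coda /∅/ ok → permitted

mma, ba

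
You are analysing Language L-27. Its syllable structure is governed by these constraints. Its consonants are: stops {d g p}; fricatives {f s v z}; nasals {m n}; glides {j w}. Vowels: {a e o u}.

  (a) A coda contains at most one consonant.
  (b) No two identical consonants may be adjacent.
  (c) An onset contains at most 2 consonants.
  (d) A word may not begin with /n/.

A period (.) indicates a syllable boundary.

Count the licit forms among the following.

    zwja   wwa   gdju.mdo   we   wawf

1

zwja — violates constraint (c): syllable 1 onset /zwj/ has 3 consonants (> 2) → illicit
wwa — violates constraint (b): adjacent identical consonants /ww/ → illicit
gdju.mdo — violates constraint (c): syllable 1 onset /gdj/ has 3 consonants (> 2) → illicit
we — σ1 onset /w/, coda /∅/ ok → licit
wawf — violates constraint (a): syllable 1 coda /wf/ has 2 consonants (> 1) → illicit
Licit: we → 1.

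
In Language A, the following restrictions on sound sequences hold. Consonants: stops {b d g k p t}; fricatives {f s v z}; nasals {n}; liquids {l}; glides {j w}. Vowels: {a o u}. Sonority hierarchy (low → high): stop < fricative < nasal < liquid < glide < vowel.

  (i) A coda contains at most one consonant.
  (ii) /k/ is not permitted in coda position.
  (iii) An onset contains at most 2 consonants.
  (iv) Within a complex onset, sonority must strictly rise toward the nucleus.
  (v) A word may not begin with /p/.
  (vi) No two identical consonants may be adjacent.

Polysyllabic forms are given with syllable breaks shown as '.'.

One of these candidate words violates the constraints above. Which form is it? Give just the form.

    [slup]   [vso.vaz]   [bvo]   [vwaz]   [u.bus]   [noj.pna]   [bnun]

[vso.vaz]

[slup] — σ1 onset /sl/ (2→4 rises), coda /p/ ok → phonotactically legal
[vso.vaz] — violates constraint (iv): syllable 1 onset /vs/: /v/ (fricative, 2) → /s/ (fricative, 2) does not rise → phonotactically illegal
[bvo] — σ1 onset /bv/ (1→2 rises), coda /∅/ ok → phonotactically legal
[vwaz] — σ1 onset /vw/ (2→5 rises), coda /z/ ok → phonotactically legal
[u.bus] — σ1 onset /∅/, coda /∅/ ok; σ2 onset /b/, coda /s/ ok → phonotactically legal
[noj.pna] — σ1 onset /n/, coda /j/ ok; σ2 onset /pn/ (1→3 rises), coda /∅/ ok → phonotactically legal
[bnun] — σ1 onset /bn/ (1→3 rises), coda /n/ ok → phonotactically legal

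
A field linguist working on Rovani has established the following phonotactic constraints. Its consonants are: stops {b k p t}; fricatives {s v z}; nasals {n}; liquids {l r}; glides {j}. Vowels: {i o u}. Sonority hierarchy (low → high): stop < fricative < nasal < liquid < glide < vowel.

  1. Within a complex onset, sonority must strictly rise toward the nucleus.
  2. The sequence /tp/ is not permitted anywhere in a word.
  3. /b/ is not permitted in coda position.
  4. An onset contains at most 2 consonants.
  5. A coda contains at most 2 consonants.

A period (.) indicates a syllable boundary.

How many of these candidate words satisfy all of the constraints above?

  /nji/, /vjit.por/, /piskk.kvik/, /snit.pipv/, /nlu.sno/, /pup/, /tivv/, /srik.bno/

5

/nji/ — σ1 onset /nj/ (3→5 rises), coda /∅/ ok → permitted
/vjit.por/ — violates constraint 2: contains banned sequence /tp/ → not permitted
/piskk.kvik/ — violates constraint 5: syllable 1 coda /skk/ has 3 consonants (> 2) → not permitted
/snit.pipv/ — violates constraint 2: contains banned sequence /tp/ → not permitted
/nlu.sno/ — σ1 onset /nl/ (3→4 rises), coda /∅/ ok; σ2 onset /sn/ (2→3 rises), coda /∅/ ok → permitted
/pup/ — σ1 onset /p/, coda /p/ ok → permitted
/tivv/ — σ1 onset /t/, coda /vv/ (2C) ok → permitted
/srik.bno/ — σ1 onset /sr/ (2→4 rises), coda /k/ ok; σ2 onset /bn/ (1→3 rises), coda /∅/ ok → permitted
Permitted: /nji/, /nlu.sno/, /pup/, /tivv/, /srik.bno/ → 5.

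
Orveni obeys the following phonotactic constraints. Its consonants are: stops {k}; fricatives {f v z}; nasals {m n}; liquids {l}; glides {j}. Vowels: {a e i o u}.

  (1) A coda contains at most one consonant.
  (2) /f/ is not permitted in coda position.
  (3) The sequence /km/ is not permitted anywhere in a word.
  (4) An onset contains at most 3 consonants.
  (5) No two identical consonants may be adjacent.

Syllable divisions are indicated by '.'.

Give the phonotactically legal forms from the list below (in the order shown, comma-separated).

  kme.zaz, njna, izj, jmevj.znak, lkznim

kme.zaz — violates constraint 3: contains banned sequence /km/ → phonotactically illegal
njna — σ1 onset /njn/ (3C), coda /∅/ ok → phonotactically legal
izj — violates constraint 1: syllable 1 coda /zj/ has 2 consonants (> 1) → phonotactically illegal
jmevj.znak — violates constraint 1: syllable 1 coda /vj/ has 2 consonants (> 1) → phonotactically illegal
lkznim — violates constraint 4: syllable 1 onset /lkzn/ has 4 consonants (> 3) → phonotactically illegal

njna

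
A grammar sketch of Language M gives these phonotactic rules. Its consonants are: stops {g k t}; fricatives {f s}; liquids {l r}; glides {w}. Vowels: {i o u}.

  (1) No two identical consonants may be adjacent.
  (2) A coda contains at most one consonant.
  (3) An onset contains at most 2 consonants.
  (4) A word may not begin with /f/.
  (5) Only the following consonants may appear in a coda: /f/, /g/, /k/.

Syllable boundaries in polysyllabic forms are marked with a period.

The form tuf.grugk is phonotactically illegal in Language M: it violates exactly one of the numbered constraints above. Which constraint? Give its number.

2

tuf.grugk: syllable 2 coda /gk/ has 2 consonants (> 1).
This is a violation of constraint 2: "A coda contains at most one consonant."
The remaining constraints (1, 3, 4, 5) are satisfied.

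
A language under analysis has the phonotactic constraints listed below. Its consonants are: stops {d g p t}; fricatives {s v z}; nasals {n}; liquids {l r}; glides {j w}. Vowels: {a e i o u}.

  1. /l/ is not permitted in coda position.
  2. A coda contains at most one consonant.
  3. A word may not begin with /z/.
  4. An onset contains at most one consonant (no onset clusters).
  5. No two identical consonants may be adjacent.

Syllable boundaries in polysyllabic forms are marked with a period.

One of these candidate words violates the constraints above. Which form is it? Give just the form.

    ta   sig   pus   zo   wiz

zo

ta — σ1 onset /t/, coda /∅/ ok → permitted
sig — σ1 onset /s/, coda /g/ ok → permitted
pus — σ1 onset /p/, coda /s/ ok → permitted
zo — violates constraint 3: word begins with /z/ → not permitted
wiz — σ1 onset /w/, coda /z/ ok → permitted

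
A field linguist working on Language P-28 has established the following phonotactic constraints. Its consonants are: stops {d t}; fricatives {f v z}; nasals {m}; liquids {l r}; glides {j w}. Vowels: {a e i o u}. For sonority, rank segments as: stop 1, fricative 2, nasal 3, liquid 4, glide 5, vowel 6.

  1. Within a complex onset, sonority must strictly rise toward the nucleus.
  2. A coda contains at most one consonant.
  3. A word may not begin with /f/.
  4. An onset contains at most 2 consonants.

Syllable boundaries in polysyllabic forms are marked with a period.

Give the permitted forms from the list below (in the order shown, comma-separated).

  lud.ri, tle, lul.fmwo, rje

lud.ri, tle, rje

lud.ri — σ1 onset /l/, coda /d/ ok; σ2 onset /r/, coda /∅/ ok → permitted
tle — σ1 onset /tl/ (1→4 rises), coda /∅/ ok → permitted
lul.fmwo — violates constraint 4: syllable 2 onset /fmw/ has 3 consonants (> 2) → not permitted
rje — σ1 onset /rj/ (4→5 rises), coda /∅/ ok → permitted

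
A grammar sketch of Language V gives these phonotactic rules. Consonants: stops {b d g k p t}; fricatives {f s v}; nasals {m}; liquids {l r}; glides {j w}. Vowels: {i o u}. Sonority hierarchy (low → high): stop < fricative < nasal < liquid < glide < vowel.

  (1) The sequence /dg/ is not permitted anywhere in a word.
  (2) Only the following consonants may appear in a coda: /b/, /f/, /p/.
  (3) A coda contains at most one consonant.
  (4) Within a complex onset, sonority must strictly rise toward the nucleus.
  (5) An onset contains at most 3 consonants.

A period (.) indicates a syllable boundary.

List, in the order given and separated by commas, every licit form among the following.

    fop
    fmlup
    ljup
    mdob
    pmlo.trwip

fop, fmlup, ljup, pmlo.trwip

fop — σ1 onset /f/, coda /p/ ok → licit
fmlup — σ1 onset /fml/ (2→3→4 rises), coda /p/ ok → licit
ljup — σ1 onset /lj/ (4→5 rises), coda /p/ ok → licit
mdob — violates constraint 4: syllable 1 onset /md/: /m/ (nasal, 3) → /d/ (stop, 1) does not rise → illicit
pmlo.trwip — σ1 onset /pml/ (1→3→4 rises), coda /∅/ ok; σ2 onset /trw/ (1→4→5 rises), coda /p/ ok → licit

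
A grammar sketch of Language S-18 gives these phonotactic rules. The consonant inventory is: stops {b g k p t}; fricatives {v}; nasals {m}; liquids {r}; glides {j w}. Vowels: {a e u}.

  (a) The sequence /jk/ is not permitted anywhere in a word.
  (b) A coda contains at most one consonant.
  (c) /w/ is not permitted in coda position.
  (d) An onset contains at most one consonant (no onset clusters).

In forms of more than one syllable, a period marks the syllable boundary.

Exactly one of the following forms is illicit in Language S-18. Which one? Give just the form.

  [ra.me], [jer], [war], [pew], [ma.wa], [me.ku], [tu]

[ra.me] — σ1 onset /r/, coda /∅/ ok; σ2 onset /m/, coda /∅/ ok → licit
[jer] — σ1 onset /j/, coda /r/ ok → licit
[war] — σ1 onset /w/, coda /r/ ok → licit
[pew] — violates constraint (c): syllable 1 coda contains /w/ → illicit
[ma.wa] — σ1 onset /m/, coda /∅/ ok; σ2 onset /w/, coda /∅/ ok → licit
[me.ku] — σ1 onset /m/, coda /∅/ ok; σ2 onset /k/, coda /∅/ ok → licit
[tu] — σ1 onset /t/, coda /∅/ ok → licit

[pew]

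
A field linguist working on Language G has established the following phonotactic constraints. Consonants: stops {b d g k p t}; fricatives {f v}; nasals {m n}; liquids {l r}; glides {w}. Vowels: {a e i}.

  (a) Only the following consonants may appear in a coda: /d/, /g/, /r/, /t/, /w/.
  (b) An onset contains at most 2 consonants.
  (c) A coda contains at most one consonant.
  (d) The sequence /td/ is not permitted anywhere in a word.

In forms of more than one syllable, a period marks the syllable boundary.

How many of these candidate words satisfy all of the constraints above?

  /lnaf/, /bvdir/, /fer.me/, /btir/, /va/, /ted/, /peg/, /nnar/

/lnaf/ — violates constraint (a): syllable 1 coda contains /f/, which is not a licensed coda consonant → ill-formed
/bvdir/ — violates constraint (b): syllable 1 onset /bvd/ has 3 consonants (> 2) → ill-formed
/fer.me/ — σ1 onset /f/, coda /r/ ok; σ2 onset /m/, coda /∅/ ok → well-formed
/btir/ — σ1 onset /bt/ (2C), coda /r/ ok → well-formed
/va/ — σ1 onset /v/, coda /∅/ ok → well-formed
/ted/ — σ1 onset /t/, coda /d/ ok → well-formed
/peg/ — σ1 onset /p/, coda /g/ ok → well-formed
/nnar/ — σ1 onset /nn/ (2C), coda /r/ ok → well-formed
Well-formed: /fer.me/, /btir/, /va/, /ted/, /peg/, /nnar/ → 6.

6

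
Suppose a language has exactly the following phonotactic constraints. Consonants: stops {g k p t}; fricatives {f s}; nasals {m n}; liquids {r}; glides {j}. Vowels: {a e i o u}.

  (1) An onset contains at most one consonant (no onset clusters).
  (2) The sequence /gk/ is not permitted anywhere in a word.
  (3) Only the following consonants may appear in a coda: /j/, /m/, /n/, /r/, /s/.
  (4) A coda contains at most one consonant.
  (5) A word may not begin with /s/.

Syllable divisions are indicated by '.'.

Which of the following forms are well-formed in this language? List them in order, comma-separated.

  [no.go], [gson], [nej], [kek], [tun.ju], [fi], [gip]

[no.go] — σ1 onset /n/, coda /∅/ ok; σ2 onset /g/, coda /∅/ ok → well-formed
[gson] — violates constraint 1: syllable 1 onset /gs/ has 2 consonants (> 1) → ill-formed
[nej] — σ1 onset /n/, coda /j/ ok → well-formed
[kek] — violates constraint 3: syllable 1 coda contains /k/, which is not a licensed coda consonant → ill-formed
[tun.ju] — σ1 onset /t/, coda /n/ ok; σ2 onset /j/, coda /∅/ ok → well-formed
[fi] — σ1 onset /f/, coda /∅/ ok → well-formed
[gip] — violates constraint 3: syllable 1 coda contains /p/, which is not a licensed coda consonant → ill-formed

[no.go], [nej], [tun.ju], [fi]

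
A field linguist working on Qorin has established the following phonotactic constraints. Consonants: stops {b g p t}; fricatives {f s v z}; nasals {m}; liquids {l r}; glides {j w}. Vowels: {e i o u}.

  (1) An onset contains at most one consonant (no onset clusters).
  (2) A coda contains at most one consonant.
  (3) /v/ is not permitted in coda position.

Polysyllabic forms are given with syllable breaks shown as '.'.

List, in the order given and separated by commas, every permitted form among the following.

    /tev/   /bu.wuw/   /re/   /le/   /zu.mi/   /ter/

/tev/ — violates constraint 3: syllable 1 coda contains /v/ → not permitted
/bu.wuw/ — σ1 onset /b/, coda /∅/ ok; σ2 onset /w/, coda /w/ ok → permitted
/re/ — σ1 onset /r/, coda /∅/ ok → permitted
/le/ — σ1 onset /l/, coda /∅/ ok → permitted
/zu.mi/ — σ1 onset /z/, coda /∅/ ok; σ2 onset /m/, coda /∅/ ok → permitted
/ter/ — σ1 onset /t/, coda /r/ ok → permitted

/bu.wuw/, /re/, /le/, /zu.mi/, /ter/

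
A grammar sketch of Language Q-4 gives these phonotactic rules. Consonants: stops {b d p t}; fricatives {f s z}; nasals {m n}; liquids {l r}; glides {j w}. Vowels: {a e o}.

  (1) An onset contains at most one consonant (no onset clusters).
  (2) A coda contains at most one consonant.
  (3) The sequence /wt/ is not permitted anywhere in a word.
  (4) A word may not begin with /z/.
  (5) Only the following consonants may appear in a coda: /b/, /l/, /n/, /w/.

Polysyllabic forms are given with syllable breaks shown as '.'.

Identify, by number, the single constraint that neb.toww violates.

neb.toww: syllable 2 coda /ww/ has 2 consonants (> 1).
This is a violation of constraint 2: "A coda contains at most one consonant."
The remaining constraints (1, 3, 4, 5) are satisfied.

2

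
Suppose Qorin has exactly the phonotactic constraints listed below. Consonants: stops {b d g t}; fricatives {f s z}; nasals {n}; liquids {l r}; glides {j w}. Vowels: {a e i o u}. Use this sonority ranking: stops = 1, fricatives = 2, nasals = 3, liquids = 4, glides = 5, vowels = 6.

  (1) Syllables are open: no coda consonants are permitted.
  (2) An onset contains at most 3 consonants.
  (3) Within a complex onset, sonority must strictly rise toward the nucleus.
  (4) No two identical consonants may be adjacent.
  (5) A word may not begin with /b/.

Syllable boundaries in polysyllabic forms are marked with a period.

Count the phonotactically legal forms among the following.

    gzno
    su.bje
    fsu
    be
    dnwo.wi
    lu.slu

gzno — σ1 onset /gzn/ (1→2→3 rises), coda /∅/ ok → phonotactically legal
su.bje — σ1 onset /s/, coda /∅/ ok; σ2 onset /bj/ (1→5 rises), coda /∅/ ok → phonotactically legal
fsu — violates constraint 3: syllable 1 onset /fs/: /f/ (fricative, 2) → /s/ (fricative, 2) does not rise → phonotactically illegal
be — violates constraint 5: word begins with /b/ → phonotactically illegal
dnwo.wi — σ1 onset /dnw/ (1→3→5 rises), coda /∅/ ok; σ2 onset /w/, coda /∅/ ok → phonotactically legal
lu.slu — σ1 onset /l/, coda /∅/ ok; σ2 onset /sl/ (2→4 rises), coda /∅/ ok → phonotactically legal
Phonotactically legal: gzno, su.bje, dnwo.wi, lu.slu → 4.

4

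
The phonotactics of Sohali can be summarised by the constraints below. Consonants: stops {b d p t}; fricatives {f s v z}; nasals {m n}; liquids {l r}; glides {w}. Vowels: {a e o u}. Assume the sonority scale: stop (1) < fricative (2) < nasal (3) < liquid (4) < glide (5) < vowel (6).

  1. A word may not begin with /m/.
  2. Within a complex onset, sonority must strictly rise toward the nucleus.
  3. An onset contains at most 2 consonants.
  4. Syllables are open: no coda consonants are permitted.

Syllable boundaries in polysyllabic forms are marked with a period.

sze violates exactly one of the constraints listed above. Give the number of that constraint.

2

sze: syllable 1 onset /sz/: /s/ (fricative, 2) → /z/ (fricative, 2) does not rise.
This is a violation of constraint 2: "Within a complex onset, sonority must strictly rise toward the nucleus."
The remaining constraints (1, 3, 4) are satisfied.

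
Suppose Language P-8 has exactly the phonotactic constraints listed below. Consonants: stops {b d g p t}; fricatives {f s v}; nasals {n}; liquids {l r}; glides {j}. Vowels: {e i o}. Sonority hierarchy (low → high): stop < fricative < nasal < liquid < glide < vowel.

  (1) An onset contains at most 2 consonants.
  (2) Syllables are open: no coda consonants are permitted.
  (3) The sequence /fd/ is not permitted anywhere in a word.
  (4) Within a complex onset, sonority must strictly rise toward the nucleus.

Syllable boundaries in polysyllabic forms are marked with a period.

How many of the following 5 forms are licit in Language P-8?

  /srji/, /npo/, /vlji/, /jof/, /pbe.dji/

0

/srji/ — violates constraint 1: syllable 1 onset /srj/ has 3 consonants (> 2) → illicit
/npo/ — violates constraint 4: syllable 1 onset /np/: /n/ (nasal, 3) → /p/ (stop, 1) does not rise → illicit
/vlji/ — violates constraint 1: syllable 1 onset /vlj/ has 3 consonants (> 2) → illicit
/jof/ — violates constraint 2: syllable 1 coda /f/ has 1 consonant (> 0) → illicit
/pbe.dji/ — violates constraint 4: syllable 1 onset /pb/: /p/ (stop, 1) → /b/ (stop, 1) does not rise → illicit
No form is licit → 0.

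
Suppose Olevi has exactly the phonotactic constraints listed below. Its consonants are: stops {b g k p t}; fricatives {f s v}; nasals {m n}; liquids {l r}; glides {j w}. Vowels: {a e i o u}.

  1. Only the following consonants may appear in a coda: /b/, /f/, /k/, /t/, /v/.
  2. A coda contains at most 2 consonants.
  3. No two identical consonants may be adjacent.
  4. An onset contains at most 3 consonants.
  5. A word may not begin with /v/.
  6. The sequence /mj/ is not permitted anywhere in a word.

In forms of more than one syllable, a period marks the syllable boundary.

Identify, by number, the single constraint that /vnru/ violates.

5

/vnru/: word begins with /v/.
This is a violation of constraint 5: "A word may not begin with /v/."
The remaining constraints (1, 2, 3, 4, 6) are satisfied.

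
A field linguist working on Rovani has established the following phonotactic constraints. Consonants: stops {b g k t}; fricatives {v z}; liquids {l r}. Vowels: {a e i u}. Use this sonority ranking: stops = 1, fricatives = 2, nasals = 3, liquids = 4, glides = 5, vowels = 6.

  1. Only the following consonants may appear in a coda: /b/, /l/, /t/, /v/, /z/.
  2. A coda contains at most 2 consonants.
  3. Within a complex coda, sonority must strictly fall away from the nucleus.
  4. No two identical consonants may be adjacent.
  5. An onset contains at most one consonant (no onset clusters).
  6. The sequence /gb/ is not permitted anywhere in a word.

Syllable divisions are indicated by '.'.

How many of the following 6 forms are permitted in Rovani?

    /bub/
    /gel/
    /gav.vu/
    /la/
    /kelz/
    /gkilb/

4

/bub/ — σ1 onset /b/, coda /b/ ok → permitted
/gel/ — σ1 onset /g/, coda /l/ ok → permitted
/gav.vu/ — violates constraint 4: adjacent identical consonants /vv/ → not permitted
/la/ — σ1 onset /l/, coda /∅/ ok → permitted
/kelz/ — σ1 onset /k/, coda /lz/ (4→2 falls) ok → permitted
/gkilb/ — violates constraint 5: syllable 1 onset /gk/ has 2 consonants (> 1) → not permitted
Permitted: /bub/, /gel/, /la/, /kelz/ → 4.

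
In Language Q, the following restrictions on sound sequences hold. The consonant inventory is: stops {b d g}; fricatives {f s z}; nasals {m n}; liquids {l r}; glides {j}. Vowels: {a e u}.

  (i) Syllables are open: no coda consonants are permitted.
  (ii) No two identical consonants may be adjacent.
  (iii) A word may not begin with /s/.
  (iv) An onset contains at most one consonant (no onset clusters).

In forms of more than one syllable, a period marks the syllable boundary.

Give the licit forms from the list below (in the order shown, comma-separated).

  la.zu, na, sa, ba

la.zu — σ1 onset /l/, coda /∅/ ok; σ2 onset /z/, coda /∅/ ok → licit
na — σ1 onset /n/, coda /∅/ ok → licit
sa — violates constraint (iii): word begins with /s/ → illicit
ba — σ1 onset /b/, coda /∅/ ok → licit

la.zu, na, ba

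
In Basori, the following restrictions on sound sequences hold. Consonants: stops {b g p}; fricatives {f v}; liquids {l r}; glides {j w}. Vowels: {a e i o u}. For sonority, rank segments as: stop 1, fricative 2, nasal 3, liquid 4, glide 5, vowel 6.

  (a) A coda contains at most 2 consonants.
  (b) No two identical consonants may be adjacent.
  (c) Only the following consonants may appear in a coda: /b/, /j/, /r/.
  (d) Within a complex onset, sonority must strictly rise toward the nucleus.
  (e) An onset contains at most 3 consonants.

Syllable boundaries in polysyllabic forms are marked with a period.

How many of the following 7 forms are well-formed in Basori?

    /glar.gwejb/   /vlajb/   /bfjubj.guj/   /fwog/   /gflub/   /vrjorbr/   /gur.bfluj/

/glar.gwejb/ — σ1 onset /gl/ (1→4 rises), coda /r/ ok; σ2 onset /gw/ (1→5 rises), coda /jb/ (2C) ok → well-formed
/vlajb/ — σ1 onset /vl/ (2→4 rises), coda /jb/ (2C) ok → well-formed
/bfjubj.guj/ — σ1 onset /bfj/ (1→2→5 rises), coda /bj/ (2C) ok; σ2 onset /g/, coda /j/ ok → well-formed
/fwog/ — violates constraint (c): syllable 1 coda contains /g/, which is not a licensed coda consonant → ill-formed
/gflub/ — σ1 onset /gfl/ (1→2→4 rises), coda /b/ ok → well-formed
/vrjorbr/ — violates constraint (a): syllable 1 coda /rbr/ has 3 consonants (> 2) → ill-formed
/gur.bfluj/ — σ1 onset /g/, coda /r/ ok; σ2 onset /bfl/ (1→2→4 rises), coda /j/ ok → well-formed
Well-formed: /glar.gwejb/, /vlajb/, /bfjubj.guj/, /gflub/, /gur.bfluj/ → 5.

5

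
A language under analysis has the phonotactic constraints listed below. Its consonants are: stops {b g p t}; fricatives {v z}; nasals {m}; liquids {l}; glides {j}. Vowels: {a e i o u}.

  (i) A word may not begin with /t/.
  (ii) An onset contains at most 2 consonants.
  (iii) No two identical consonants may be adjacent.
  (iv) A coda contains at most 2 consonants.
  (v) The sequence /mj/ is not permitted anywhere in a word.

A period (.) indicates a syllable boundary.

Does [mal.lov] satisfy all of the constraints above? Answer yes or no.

no

[mal.lov] — violates constraint (iii): adjacent identical consonants /ll/ → ill-formed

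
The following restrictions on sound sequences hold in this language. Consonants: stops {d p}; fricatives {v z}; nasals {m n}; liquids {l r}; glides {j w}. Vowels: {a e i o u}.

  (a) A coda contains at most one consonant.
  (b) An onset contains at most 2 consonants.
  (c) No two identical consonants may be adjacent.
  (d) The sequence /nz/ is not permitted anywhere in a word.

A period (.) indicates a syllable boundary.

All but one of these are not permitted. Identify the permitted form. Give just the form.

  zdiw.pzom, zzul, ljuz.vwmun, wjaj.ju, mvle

zdiw.pzom — σ1 onset /zd/ (2C), coda /w/ ok; σ2 onset /pz/ (2C), coda /m/ ok → permitted
zzul — violates constraint (c): adjacent identical consonants /zz/ → not permitted
ljuz.vwmun — violates constraint (b): syllable 2 onset /vwm/ has 3 consonants (> 2) → not permitted
wjaj.ju — violates constraint (c): adjacent identical consonants /jj/ → not permitted
mvle — violates constraint (b): syllable 1 onset /mvl/ has 3 consonants (> 2) → not permitted

zdiw.pzom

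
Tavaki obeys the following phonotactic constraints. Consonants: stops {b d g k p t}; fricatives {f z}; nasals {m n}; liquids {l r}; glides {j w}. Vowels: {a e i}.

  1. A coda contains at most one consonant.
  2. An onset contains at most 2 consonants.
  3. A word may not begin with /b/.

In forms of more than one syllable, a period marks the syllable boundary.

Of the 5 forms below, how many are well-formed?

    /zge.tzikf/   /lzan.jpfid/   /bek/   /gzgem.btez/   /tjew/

/zge.tzikf/ — violates constraint 1: syllable 2 coda /kf/ has 2 consonants (> 1) → ill-formed
/lzan.jpfid/ — violates constraint 2: syllable 2 onset /jpf/ has 3 consonants (> 2) → ill-formed
/bek/ — violates constraint 3: word begins with /b/ → ill-formed
/gzgem.btez/ — violates constraint 2: syllable 1 onset /gzg/ has 3 consonants (> 2) → ill-formed
/tjew/ — σ1 onset /tj/ (2C), coda /w/ ok → well-formed
Well-formed: /tjew/ → 1.

1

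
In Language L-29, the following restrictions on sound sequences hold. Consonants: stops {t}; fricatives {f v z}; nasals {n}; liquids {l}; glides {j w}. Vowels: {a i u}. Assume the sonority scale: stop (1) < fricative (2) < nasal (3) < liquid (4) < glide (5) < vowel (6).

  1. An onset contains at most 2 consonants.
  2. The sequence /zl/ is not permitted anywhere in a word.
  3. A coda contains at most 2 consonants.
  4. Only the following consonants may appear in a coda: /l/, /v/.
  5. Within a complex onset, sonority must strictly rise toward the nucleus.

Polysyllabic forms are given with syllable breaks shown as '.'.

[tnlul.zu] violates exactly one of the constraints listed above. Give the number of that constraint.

[tnlul.zu]: syllable 1 onset /tnl/ has 3 consonants (> 2).
This is a violation of constraint 1: "An onset contains at most 2 consonants."
The remaining constraints (2, 3, 4, 5) are satisfied.

1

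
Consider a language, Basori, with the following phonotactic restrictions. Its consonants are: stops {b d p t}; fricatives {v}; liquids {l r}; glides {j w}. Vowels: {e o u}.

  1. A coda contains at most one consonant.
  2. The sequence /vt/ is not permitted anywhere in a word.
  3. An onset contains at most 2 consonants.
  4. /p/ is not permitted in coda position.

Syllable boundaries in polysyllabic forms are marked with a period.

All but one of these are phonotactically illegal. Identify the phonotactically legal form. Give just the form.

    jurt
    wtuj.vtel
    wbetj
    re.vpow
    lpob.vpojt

re.vpow

jurt — violates constraint 1: syllable 1 coda /rt/ has 2 consonants (> 1) → phonotactically illegal
wtuj.vtel — violates constraint 2: contains banned sequence /vt/ → phonotactically illegal
wbetj — violates constraint 1: syllable 1 coda /tj/ has 2 consonants (> 1) → phonotactically illegal
re.vpow — σ1 onset /r/, coda /∅/ ok; σ2 onset /vp/ (2C), coda /w/ ok → phonotactically legal
lpob.vpojt — violates constraint 1: syllable 2 coda /jt/ has 2 consonants (> 1) → phonotactically illegal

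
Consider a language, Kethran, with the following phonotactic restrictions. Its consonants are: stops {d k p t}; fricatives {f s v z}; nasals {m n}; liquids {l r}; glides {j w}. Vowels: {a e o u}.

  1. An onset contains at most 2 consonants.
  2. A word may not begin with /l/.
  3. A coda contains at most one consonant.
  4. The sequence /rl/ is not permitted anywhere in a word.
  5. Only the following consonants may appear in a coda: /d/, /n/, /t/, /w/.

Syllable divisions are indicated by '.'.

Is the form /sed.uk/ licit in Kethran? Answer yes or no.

no

/sed.uk/ — violates constraint 5: syllable 2 coda contains /k/, which is not a licensed coda consonant → illicit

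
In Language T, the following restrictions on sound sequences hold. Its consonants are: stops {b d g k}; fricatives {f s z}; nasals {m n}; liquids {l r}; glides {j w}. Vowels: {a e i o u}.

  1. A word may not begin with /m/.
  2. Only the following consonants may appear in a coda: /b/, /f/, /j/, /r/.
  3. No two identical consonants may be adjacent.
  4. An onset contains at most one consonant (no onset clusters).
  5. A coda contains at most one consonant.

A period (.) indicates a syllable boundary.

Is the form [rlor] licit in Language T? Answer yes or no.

no

[rlor] — violates constraint 4: syllable 1 onset /rl/ has 2 consonants (> 1) → illicit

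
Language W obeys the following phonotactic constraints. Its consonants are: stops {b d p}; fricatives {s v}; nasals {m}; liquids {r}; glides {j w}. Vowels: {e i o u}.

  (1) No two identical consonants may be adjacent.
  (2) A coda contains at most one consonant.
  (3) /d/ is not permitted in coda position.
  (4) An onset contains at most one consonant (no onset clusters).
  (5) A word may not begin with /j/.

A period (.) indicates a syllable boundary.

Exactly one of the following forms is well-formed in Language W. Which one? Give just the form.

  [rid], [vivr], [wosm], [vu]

[vu]

[rid] — violates constraint 3: syllable 1 coda contains /d/ → ill-formed
[vivr] — violates constraint 2: syllable 1 coda /vr/ has 2 consonants (> 1) → ill-formed
[wosm] — violates constraint 2: syllable 1 coda /sm/ has 2 consonants (> 1) → ill-formed
[vu] — σ1 onset /v/, coda /∅/ ok → well-formed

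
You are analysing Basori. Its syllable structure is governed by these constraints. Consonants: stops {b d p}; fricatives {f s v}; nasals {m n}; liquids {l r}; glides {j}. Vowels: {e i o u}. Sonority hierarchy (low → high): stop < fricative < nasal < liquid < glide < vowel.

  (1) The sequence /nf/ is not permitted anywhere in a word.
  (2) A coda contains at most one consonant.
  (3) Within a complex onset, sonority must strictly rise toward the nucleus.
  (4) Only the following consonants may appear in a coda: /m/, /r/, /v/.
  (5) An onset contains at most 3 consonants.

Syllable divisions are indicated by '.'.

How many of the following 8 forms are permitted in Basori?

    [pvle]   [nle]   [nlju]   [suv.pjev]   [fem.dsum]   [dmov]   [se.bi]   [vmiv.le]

[pvle] — σ1 onset /pvl/ (1→2→4 rises), coda /∅/ ok → permitted
[nle] — σ1 onset /nl/ (3→4 rises), coda /∅/ ok → permitted
[nlju] — σ1 onset /nlj/ (3→4→5 rises), coda /∅/ ok → permitted
[suv.pjev] — σ1 onset /s/, coda /v/ ok; σ2 onset /pj/ (1→5 rises), coda /v/ ok → permitted
[fem.dsum] — σ1 onset /f/, coda /m/ ok; σ2 onset /ds/ (1→2 rises), coda /m/ ok → permitted
[dmov] — σ1 onset /dm/ (1→3 rises), coda /v/ ok → permitted
[se.bi] — σ1 onset /s/, coda /∅/ ok; σ2 onset /b/, coda /∅/ ok → permitted
[vmiv.le] — σ1 onset /vm/ (2→3 rises), coda /v/ ok; σ2 onset /l/, coda /∅/ ok → permitted
Permitted: [pvle], [nle], [nlju], [suv.pjev], [fem.dsum], [dmov], [se.bi], [vmiv.le] → 8.

8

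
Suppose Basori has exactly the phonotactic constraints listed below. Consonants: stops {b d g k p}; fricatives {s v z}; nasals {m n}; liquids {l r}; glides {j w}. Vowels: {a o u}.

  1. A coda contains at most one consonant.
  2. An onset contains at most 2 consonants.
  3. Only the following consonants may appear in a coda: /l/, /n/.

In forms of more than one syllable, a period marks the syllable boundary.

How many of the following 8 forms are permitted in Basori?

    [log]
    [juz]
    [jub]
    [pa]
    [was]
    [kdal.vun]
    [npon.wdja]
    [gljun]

[log] — violates constraint 3: syllable 1 coda contains /g/, which is not a licensed coda consonant → not permitted
[juz] — violates constraint 3: syllable 1 coda contains /z/, which is not a licensed coda consonant → not permitted
[jub] — violates constraint 3: syllable 1 coda contains /b/, which is not a licensed coda consonant → not permitted
[pa] — σ1 onset /p/, coda /∅/ ok → permitted
[was] — violates constraint 3: syllable 1 coda contains /s/, which is not a licensed coda consonant → not permitted
[kdal.vun] — σ1 onset /kd/ (2C), coda /l/ ok; σ2 onset /v/, coda /n/ ok → permitted
[npon.wdja] — violates constraint 2: syllable 2 onset /wdj/ has 3 consonants (> 2) → not permitted
[gljun] — violates constraint 2: syllable 1 onset /glj/ has 3 consonants (> 2) → not permitted
Permitted: [pa], [kdal.vun] → 2.

2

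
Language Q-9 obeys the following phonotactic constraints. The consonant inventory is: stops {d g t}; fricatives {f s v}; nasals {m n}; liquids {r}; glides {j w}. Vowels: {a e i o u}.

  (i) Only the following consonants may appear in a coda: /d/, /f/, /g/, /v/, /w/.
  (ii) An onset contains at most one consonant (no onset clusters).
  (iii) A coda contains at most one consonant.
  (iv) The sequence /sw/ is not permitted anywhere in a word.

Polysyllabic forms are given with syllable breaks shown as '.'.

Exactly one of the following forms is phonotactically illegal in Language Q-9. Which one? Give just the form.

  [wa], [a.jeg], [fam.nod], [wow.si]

[wa] — σ1 onset /w/, coda /∅/ ok → phonotactically legal
[a.jeg] — σ1 onset /∅/, coda /∅/ ok; σ2 onset /j/, coda /g/ ok → phonotactically legal
[fam.nod] — violates constraint (i): syllable 1 coda contains /m/, which is not a licensed coda consonant → phonotactically illegal
[wow.si] — σ1 onset /w/, coda /w/ ok; σ2 onset /s/, coda /∅/ ok → phonotactically legal

[fam.nod]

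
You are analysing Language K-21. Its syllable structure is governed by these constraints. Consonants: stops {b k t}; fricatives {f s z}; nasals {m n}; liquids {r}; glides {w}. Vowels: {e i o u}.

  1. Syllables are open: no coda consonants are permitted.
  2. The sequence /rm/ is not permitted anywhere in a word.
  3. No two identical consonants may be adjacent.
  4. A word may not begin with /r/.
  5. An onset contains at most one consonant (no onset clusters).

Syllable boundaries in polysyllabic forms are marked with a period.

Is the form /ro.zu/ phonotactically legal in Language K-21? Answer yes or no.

no

/ro.zu/ — violates constraint 4: word begins with /r/ → phonotactically illegal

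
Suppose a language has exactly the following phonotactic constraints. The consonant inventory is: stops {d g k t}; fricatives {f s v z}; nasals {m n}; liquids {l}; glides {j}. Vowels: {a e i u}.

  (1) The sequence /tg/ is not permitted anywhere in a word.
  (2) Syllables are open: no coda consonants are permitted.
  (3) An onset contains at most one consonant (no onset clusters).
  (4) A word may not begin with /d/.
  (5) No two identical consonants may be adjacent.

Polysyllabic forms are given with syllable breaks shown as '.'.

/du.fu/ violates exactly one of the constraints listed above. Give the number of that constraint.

4

/du.fu/: word begins with /d/.
This is a violation of constraint 4: "A word may not begin with /d/."
The remaining constraints (1, 2, 3, 5) are satisfied.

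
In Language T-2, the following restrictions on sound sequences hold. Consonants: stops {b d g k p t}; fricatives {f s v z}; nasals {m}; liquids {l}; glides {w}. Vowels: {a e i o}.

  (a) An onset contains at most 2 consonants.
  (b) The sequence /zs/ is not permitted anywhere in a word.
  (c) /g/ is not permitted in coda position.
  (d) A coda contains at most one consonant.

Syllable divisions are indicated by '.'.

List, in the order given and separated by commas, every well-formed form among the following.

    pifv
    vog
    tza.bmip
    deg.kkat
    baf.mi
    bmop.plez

tza.bmip, baf.mi, bmop.plez

pifv — violates constraint (d): syllable 1 coda /fv/ has 2 consonants (> 1) → ill-formed
vog — violates constraint (c): syllable 1 coda contains /g/ → ill-formed
tza.bmip — σ1 onset /tz/ (2C), coda /∅/ ok; σ2 onset /bm/ (2C), coda /p/ ok → well-formed
deg.kkat — violates constraint (c): syllable 1 coda contains /g/ → ill-formed
baf.mi — σ1 onset /b/, coda /f/ ok; σ2 onset /m/, coda /∅/ ok → well-formed
bmop.plez — σ1 onset /bm/ (2C), coda /p/ ok; σ2 onset /pl/ (2C), coda /z/ ok → well-formed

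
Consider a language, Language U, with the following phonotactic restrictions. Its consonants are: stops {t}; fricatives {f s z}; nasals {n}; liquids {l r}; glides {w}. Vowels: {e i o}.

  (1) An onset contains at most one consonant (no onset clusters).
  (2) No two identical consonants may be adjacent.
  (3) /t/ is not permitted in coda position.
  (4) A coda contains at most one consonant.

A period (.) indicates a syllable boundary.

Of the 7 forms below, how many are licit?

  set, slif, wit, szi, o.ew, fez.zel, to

2

set — violates constraint 3: syllable 1 coda contains /t/ → illicit
slif — violates constraint 1: syllable 1 onset /sl/ has 2 consonants (> 1) → illicit
wit — violates constraint 3: syllable 1 coda contains /t/ → illicit
szi — violates constraint 1: syllable 1 onset /sz/ has 2 consonants (> 1) → illicit
o.ew — σ1 onset /∅/, coda /∅/ ok; σ2 onset /∅/, coda /w/ ok → licit
fez.zel — violates constraint 2: adjacent identical consonants /zz/ → illicit
to — σ1 onset /t/, coda /∅/ ok → licit
Licit: o.ew, to → 2.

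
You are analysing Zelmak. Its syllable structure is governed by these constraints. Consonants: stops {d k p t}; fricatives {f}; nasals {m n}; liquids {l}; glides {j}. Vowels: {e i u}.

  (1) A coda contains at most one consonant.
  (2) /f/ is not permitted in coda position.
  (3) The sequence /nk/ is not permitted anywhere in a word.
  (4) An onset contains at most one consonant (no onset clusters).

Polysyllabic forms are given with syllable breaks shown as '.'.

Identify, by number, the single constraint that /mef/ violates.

/mef/: syllable 1 coda contains /f/.
This is a violation of constraint 2: "/f/ is not permitted in coda position."
The remaining constraints (1, 3, 4) are satisfied.

2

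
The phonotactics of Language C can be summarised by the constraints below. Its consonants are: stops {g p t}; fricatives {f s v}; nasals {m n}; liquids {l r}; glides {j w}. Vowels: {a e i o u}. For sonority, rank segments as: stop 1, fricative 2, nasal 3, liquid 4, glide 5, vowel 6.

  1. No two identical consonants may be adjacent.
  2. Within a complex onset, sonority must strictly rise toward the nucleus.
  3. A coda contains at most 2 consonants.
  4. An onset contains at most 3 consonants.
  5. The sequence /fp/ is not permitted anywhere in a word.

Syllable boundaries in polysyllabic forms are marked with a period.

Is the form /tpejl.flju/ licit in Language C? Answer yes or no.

/tpejl.flju/ — violates constraint 2: syllable 1 onset /tp/: /t/ (stop, 1) → /p/ (stop, 1) does not rise → illicit

no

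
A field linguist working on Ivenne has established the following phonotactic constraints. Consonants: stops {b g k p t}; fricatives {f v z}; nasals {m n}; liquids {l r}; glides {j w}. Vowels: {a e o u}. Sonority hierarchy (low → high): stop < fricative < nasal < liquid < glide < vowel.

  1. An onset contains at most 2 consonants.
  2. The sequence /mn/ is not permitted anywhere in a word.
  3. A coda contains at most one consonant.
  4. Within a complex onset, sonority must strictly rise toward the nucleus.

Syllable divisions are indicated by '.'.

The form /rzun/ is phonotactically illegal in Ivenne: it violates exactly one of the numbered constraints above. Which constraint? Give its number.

/rzun/: syllable 1 onset /rz/: /r/ (liquid, 4) → /z/ (fricative, 2) does not rise.
This is a violation of constraint 4: "Within a complex onset, sonority must strictly rise toward the nucleus."
The remaining constraints (1, 2, 3) are satisfied.

4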